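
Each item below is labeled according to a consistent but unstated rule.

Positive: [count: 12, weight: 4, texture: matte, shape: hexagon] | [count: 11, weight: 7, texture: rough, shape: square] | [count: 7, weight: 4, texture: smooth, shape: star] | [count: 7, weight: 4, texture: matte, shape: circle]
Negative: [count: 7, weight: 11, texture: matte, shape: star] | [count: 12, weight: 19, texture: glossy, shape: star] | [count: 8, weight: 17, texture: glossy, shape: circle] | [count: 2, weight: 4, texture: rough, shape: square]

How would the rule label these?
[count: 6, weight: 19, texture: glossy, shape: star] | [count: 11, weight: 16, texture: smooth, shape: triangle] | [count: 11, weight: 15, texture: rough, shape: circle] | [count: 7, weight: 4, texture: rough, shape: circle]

Negative, Negative, Negative, Positive

One predicate separates the groups cleanly: weight ≤ 7 AND count ≥ 7.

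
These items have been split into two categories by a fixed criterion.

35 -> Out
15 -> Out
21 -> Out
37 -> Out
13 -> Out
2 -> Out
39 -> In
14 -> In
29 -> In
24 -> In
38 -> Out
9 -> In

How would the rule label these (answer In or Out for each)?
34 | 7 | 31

In, Out, Out

Checking candidate rules against both groups, what survives is: ≡ 4 (mod 5).
In: 34, since 34 mod 5 = 4. Out: 7, since 7 mod 5 = 2. Out: 31, since 31 mod 5 = 1.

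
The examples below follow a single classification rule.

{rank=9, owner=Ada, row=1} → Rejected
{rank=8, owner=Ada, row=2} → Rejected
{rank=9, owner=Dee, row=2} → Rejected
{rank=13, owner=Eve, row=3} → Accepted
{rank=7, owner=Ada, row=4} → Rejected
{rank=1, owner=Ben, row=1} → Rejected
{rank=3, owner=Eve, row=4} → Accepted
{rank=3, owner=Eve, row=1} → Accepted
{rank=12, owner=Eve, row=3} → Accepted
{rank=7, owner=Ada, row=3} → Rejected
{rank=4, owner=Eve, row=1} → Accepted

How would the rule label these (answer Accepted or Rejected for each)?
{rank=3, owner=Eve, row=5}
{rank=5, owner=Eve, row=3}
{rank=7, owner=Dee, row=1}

Accepted, Accepted, Rejected

Every 'Accepted' example satisfies: owner is Eve. None of the 'Rejected' examples do.
{rank=3, owner=Eve, row=5} — owner is Eve, hence Accepted. {rank=5, owner=Eve, row=3} — owner is Eve, hence Accepted. {rank=7, owner=Dee, row=1} — owner is Dee, hence Rejected.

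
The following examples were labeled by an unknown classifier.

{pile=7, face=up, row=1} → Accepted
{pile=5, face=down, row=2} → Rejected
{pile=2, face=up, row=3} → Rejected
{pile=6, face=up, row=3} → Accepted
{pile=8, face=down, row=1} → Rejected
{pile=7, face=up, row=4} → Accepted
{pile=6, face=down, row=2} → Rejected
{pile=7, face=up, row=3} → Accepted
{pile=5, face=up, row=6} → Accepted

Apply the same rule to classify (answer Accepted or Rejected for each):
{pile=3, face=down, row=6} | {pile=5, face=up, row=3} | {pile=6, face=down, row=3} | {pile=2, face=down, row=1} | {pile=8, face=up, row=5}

One predicate separates the groups cleanly: face is up AND pile ≥ 5.
{pile=3, face=down, row=6} — face is down, pile = 3, hence Rejected.
{pile=5, face=up, row=3} — face is up, pile = 5, hence Accepted.
{pile=6, face=down, row=3} — face is down, pile = 6, hence Rejected.
{pile=2, face=down, row=1} — face is down, pile = 2, hence Rejected.
{pile=8, face=up, row=5} — face is up, pile = 8, hence Accepted.

Rejected, Accepted, Rejected, Rejected, Accepted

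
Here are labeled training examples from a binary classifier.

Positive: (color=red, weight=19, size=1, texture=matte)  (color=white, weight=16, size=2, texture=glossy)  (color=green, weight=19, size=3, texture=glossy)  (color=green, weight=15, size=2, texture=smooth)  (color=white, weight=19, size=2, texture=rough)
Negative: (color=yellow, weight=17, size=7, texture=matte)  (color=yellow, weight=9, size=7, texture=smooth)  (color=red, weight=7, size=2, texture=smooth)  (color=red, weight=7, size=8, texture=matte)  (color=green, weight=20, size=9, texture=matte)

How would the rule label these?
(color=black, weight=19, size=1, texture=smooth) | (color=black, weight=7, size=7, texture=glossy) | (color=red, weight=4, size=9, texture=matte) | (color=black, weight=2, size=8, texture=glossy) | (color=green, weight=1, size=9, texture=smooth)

All 'Positive' examples share one property — weight ≥ 9 AND size ≤ 3 — and every 'Negative' example lacks it.
(color=black, weight=19, size=1, texture=smooth): Positive (weight = 19, size = 1). (color=black, weight=7, size=7, texture=glossy): Negative (weight = 7, size = 7). (color=red, weight=4, size=9, texture=matte): Negative (weight = 4, size = 9). (color=black, weight=2, size=8, texture=glossy): Negative (weight = 2, size = 8). (color=green, weight=1, size=9, texture=smooth): Negative (weight = 1, size = 9).

Positive, Negative, Negative, Negative, Negative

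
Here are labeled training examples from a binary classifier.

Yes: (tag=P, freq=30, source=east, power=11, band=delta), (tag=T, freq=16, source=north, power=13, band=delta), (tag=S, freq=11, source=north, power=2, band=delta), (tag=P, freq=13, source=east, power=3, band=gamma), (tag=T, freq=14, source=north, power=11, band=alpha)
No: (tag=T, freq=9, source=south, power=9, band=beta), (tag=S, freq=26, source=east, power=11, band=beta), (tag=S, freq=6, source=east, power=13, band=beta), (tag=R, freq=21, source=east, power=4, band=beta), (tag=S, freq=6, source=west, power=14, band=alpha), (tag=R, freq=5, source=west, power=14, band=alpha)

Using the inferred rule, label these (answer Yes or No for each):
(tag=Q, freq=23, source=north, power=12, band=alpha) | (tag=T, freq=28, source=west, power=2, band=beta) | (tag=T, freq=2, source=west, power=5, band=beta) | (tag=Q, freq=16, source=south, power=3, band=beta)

The common property of the 'Yes' items is: source is north OR tag is P. No 'No' item has it.

Yes, No, No, No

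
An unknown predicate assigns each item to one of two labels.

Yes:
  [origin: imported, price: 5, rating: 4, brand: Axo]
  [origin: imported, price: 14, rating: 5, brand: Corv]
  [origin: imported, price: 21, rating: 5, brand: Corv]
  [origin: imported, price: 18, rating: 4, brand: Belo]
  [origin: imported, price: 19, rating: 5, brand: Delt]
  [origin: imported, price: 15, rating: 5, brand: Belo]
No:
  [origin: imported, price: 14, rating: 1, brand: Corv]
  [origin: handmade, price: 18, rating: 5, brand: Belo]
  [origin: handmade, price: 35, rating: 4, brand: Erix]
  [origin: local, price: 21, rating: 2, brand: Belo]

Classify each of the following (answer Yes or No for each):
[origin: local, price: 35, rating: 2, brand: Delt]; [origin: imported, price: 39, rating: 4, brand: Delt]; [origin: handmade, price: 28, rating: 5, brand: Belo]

No, Yes, No

The distinguishing property — origin is imported AND rating ≥ 2 — holds for all the 'Yes' cases and none of the 'No' cases.
[origin: local, price: 35, rating: 2, brand: Delt]: origin is local, rating = 2, does not pass → No.
[origin: imported, price: 39, rating: 4, brand: Delt]: origin is imported, rating = 4, has this property → Yes.
[origin: handmade, price: 28, rating: 5, brand: Belo]: origin is handmade, rating = 5, does not pass → No.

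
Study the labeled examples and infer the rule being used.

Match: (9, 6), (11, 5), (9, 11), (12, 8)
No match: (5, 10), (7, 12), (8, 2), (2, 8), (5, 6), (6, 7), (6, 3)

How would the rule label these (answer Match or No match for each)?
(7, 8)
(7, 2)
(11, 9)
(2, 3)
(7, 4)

No match, No match, Match, No match, No match

A rule that fits every label: first ≥ 9 — true of each 'Match' example, false of each 'No match' one.
No match: (7, 8), since first 7.
No match: (7, 2), since first 7.
Match: (11, 9), since first 11.
No match: (2, 3), since first 2.
No match: (7, 4), since first 7.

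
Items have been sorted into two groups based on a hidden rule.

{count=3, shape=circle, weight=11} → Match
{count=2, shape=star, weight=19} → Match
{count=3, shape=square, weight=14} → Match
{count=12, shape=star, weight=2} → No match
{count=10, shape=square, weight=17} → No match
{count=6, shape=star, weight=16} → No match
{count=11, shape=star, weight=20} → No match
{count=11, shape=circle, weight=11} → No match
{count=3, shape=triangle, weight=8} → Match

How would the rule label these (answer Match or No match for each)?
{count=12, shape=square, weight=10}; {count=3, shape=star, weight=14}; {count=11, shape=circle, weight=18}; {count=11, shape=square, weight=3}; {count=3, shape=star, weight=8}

No match, Match, No match, No match, Match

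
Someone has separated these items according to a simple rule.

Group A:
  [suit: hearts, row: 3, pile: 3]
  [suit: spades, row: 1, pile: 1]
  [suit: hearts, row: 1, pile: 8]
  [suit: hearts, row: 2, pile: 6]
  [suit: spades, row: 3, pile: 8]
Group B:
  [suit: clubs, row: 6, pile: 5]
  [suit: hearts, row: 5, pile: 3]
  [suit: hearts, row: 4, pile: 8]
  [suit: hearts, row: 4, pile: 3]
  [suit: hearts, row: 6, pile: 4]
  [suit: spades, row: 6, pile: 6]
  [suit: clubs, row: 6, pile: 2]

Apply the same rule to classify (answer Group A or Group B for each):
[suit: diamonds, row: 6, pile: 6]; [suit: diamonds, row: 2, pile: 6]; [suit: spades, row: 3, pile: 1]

One predicate separates the groups cleanly: row ≤ 3.
[suit: diamonds, row: 6, pile: 6] — row = 6, hence Group B. [suit: diamonds, row: 2, pile: 6] — row = 2, hence Group A. [suit: spades, row: 3, pile: 1] — row = 3, hence Group A.

Group B, Group A, Group A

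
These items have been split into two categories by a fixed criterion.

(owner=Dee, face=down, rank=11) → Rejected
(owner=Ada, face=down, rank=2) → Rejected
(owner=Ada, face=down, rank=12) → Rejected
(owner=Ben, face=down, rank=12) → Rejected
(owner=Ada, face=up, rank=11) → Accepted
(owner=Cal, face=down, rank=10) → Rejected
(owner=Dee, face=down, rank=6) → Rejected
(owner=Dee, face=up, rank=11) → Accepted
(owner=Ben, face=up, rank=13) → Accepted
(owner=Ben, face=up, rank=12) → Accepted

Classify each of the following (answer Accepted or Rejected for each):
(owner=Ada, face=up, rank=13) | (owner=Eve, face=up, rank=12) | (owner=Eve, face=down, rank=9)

Accepted, Accepted, Rejected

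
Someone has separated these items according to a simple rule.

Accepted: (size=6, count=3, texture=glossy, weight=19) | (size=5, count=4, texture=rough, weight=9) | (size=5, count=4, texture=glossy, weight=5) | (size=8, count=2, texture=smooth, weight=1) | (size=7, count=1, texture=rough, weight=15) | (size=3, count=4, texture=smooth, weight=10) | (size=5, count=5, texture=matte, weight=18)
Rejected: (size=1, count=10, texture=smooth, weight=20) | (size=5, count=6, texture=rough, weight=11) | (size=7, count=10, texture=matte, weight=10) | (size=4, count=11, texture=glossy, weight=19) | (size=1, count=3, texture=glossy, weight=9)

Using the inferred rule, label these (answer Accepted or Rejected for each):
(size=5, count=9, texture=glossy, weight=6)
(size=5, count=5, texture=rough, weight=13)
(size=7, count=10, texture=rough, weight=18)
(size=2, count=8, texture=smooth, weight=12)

The rule appears to be: size ≥ 3 AND count ≤ 5.
(size=5, count=9, texture=glossy, weight=6) — size = 5, count = 9, hence Rejected.
(size=5, count=5, texture=rough, weight=13) — size = 5, count = 5, hence Accepted.
(size=7, count=10, texture=rough, weight=18) — size = 7, count = 10, hence Rejected.
(size=2, count=8, texture=smooth, weight=12) — size = 2, count = 8, hence Rejected.

Rejected, Accepted, Rejected, Rejected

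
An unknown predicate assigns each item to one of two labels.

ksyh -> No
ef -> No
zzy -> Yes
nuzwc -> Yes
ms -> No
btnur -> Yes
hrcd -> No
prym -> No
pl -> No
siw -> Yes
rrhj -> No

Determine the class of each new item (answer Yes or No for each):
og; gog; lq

No, Yes, No

All 'Yes' examples share one property — odd length — and every 'No' example lacks it.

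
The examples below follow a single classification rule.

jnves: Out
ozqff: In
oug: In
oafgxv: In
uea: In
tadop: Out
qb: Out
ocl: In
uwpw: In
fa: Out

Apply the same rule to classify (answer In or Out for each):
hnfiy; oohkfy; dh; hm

Out, In, Out, Out

Rule: starts with a vowel. This holds for each 'In' example and fails for each 'Out' one.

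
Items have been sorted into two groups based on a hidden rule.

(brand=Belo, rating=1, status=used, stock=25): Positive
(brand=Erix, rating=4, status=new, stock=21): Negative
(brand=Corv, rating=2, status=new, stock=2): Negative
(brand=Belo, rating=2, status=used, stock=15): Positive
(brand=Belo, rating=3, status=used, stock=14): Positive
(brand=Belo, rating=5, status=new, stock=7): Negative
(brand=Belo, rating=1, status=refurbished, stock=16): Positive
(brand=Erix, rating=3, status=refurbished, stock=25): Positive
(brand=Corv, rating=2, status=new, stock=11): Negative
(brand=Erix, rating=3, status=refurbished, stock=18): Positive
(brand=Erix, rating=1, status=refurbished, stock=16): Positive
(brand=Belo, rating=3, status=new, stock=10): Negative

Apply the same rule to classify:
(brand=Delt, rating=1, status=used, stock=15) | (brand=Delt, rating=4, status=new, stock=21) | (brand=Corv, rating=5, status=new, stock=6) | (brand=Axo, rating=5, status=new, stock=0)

'Positive' ⟺ status is not new.
(brand=Delt, rating=1, status=used, stock=15): status is used, passes → Positive.
(brand=Delt, rating=4, status=new, stock=21): status is new, fails this test → Negative.
(brand=Corv, rating=5, status=new, stock=6): status is new, fails this test → Negative.
(brand=Axo, rating=5, status=new, stock=0): status is new, fails this test → Negative.

Positive, Negative, Negative, Negative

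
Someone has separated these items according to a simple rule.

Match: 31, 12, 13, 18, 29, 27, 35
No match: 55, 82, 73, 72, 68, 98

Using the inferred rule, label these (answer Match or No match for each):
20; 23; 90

The common property of the 'Match' items is: at most 35. No 'No match' item has it.
20 → 20 ≤ 35 → Match.
23 → 23 ≤ 35 → Match.
90 → 90 > 35 → No match.

Match, Match, No match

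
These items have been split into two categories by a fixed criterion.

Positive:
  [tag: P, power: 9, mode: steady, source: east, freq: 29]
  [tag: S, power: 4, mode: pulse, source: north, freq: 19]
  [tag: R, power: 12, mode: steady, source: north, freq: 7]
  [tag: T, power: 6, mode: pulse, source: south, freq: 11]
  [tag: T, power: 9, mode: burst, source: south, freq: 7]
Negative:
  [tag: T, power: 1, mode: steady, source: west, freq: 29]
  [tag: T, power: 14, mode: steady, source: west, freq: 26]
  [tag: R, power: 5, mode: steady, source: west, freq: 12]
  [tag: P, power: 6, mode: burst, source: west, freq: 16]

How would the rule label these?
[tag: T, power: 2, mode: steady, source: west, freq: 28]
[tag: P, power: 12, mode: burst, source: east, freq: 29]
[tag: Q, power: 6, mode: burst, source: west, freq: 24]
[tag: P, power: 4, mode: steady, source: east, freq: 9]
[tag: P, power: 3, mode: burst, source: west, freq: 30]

Checking candidate rules against both groups, what survives is: source is not west.
[tag: T, power: 2, mode: steady, source: west, freq: 28]: Negative (source is west). [tag: P, power: 12, mode: burst, source: east, freq: 29]: Positive (source is east). [tag: Q, power: 6, mode: burst, source: west, freq: 24]: Negative (source is west). [tag: P, power: 4, mode: steady, source: east, freq: 9]: Positive (source is east). [tag: P, power: 3, mode: burst, source: west, freq: 30]: Negative (source is west).

Negative, Positive, Negative, Positive, Negative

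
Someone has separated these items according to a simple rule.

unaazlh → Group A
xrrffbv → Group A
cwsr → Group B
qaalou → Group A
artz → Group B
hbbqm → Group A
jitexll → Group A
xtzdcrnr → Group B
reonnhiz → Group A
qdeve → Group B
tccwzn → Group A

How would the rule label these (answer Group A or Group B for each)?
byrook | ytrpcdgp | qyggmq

Comparing the two groups points to one rule — has a double letter.
byrook: 'oo' doubled — passes, so Group A.
ytrpcdgp: no doubled letter — does not satisfy this, so Group B.
qyggmq: 'gg' doubled — passes, so Group A.

Group A, Group B, Group A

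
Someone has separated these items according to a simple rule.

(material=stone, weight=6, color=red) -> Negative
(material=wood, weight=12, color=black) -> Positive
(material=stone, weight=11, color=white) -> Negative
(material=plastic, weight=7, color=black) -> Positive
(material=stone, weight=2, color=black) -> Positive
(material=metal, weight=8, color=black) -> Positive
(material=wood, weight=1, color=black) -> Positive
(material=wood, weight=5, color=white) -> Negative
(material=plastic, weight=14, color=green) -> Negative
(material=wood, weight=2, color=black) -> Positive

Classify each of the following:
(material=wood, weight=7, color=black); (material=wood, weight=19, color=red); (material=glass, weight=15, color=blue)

Positive, Negative, Negative

The rule appears to be: color is black.
Positive: (material=wood, weight=7, color=black), since color is black. Negative: (material=wood, weight=19, color=red), since color is red. Negative: (material=glass, weight=15, color=blue), since color is blue.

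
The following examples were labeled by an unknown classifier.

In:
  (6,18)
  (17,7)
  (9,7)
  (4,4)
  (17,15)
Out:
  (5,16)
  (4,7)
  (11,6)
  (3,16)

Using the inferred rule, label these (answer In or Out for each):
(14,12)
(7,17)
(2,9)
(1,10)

The pattern is that an item is 'In' exactly when: sum is even.

In, In, Out, Out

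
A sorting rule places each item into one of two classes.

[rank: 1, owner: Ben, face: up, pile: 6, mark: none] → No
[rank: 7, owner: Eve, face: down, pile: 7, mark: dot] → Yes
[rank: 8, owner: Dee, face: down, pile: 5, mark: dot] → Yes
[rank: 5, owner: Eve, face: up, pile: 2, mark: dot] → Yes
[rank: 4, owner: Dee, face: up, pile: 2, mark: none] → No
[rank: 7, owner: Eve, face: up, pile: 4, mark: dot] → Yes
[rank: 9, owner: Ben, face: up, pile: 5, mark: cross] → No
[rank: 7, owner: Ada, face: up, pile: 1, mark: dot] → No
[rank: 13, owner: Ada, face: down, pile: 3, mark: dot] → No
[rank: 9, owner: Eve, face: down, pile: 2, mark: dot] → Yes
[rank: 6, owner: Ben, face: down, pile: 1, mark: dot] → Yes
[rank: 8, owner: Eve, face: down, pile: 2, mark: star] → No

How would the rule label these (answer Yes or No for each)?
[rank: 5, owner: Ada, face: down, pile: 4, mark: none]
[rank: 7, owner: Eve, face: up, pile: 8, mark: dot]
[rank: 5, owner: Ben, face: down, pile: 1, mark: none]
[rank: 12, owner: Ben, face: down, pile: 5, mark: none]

The rule appears to be: owner is not Ada AND mark is dot.
[rank: 5, owner: Ada, face: down, pile: 4, mark: none]: owner is Ada, mark is none — lacks this property, so No. [rank: 7, owner: Eve, face: up, pile: 8, mark: dot]: owner is Eve, mark is dot — passes, so Yes. [rank: 5, owner: Ben, face: down, pile: 1, mark: none]: owner is Ben, mark is none — lacks this property, so No. [rank: 12, owner: Ben, face: down, pile: 5, mark: none]: owner is Ben, mark is none — lacks this property, so No.

No, Yes, No, No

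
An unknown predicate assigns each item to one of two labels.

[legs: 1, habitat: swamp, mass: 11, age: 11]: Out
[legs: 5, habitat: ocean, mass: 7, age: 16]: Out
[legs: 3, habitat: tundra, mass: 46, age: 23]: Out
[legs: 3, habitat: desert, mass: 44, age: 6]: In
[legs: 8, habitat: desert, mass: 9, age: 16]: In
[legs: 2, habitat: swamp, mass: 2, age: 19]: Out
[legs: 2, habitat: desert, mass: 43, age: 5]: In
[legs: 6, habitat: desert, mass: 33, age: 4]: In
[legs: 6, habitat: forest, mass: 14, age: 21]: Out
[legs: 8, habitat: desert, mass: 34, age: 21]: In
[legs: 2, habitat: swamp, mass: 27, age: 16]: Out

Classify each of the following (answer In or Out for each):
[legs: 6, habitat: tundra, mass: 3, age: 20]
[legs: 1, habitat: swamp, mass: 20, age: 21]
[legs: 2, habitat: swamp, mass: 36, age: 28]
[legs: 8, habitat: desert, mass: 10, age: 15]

Out, Out, Out, In

All 'In' examples share one property — habitat is desert — and every 'Out' example lacks it.
[legs: 6, habitat: tundra, mass: 3, age: 20] → habitat is tundra → Out.
[legs: 1, habitat: swamp, mass: 20, age: 21] → habitat is swamp → Out.
[legs: 2, habitat: swamp, mass: 36, age: 28] → habitat is swamp → Out.
[legs: 8, habitat: desert, mass: 10, age: 15] → habitat is desert → In.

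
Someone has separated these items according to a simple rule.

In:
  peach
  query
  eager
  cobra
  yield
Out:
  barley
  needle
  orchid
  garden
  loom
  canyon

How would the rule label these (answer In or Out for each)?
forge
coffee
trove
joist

In, Out, In, In

A rule that fits every label: odd length — true of each 'In' example, false of each 'Out' one.
forge — length 5, hence In.
coffee — length 6, hence Out.
trove — length 5, hence In.
joist — length 5, hence In.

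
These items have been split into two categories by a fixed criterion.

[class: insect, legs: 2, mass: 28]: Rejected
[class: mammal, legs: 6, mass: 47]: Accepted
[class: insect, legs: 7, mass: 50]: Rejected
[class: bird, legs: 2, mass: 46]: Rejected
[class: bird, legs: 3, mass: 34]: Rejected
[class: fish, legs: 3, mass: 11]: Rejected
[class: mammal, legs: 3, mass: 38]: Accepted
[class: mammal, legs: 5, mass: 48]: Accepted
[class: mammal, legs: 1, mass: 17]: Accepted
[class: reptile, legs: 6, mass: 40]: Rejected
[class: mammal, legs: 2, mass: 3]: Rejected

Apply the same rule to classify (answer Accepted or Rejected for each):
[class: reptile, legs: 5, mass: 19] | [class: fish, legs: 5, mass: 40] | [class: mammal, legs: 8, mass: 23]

Rule: class is mammal AND mass ≥ 11. This holds for each 'Accepted' example and fails for each 'Rejected' one.
[class: reptile, legs: 5, mass: 19]: Rejected (class is reptile, mass = 19).
[class: fish, legs: 5, mass: 40]: Rejected (class is fish, mass = 40).
[class: mammal, legs: 8, mass: 23]: Accepted (class is mammal, mass = 23).

Rejected, Rejected, Accepted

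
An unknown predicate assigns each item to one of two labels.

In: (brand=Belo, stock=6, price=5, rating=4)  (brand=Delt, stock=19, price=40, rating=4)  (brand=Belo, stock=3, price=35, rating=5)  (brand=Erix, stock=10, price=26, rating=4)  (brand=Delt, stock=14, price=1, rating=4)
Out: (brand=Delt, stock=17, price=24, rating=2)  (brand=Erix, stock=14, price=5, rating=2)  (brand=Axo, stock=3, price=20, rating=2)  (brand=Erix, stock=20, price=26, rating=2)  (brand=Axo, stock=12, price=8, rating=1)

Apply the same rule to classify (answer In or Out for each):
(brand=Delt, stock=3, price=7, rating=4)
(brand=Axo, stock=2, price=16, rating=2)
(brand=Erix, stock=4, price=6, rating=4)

In, Out, In

'In' ⟺ rating ≥ 4.
(brand=Delt, stock=3, price=7, rating=4) — rating = 4, hence In. (brand=Axo, stock=2, price=16, rating=2) — rating = 2, hence Out. (brand=Erix, stock=4, price=6, rating=4) — rating = 4, hence In.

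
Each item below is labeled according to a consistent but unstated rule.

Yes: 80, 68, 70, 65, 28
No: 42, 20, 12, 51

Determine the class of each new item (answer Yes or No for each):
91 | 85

Yes, Yes

The simplest hypothesis consistent with all the labels is: digit sum ≥ 7.
Yes: 91, since digit sum 9+1 = 10. Yes: 85, since digit sum 8+5 = 13.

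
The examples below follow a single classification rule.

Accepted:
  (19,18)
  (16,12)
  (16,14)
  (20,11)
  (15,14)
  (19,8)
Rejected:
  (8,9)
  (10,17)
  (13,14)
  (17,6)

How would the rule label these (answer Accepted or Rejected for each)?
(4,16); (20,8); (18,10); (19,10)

'Accepted' ⟺ first > second AND sum ≥ 27.
(4,16) — 4 < 16, 4+16 = 20, hence Rejected.
(20,8) — 20 > 8, 20+8 = 28, hence Accepted.
(18,10) — 18 > 10, 18+10 = 28, hence Accepted.
(19,10) — 19 > 10, 19+10 = 29, hence Accepted.

Rejected, Accepted, Accepted, Accepted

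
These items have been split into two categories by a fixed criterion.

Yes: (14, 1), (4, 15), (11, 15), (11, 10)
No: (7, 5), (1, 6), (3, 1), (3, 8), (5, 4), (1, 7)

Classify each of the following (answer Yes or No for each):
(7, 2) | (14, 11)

The pattern is that an item is 'Yes' exactly when: sum ≥ 15.
(7, 2) → 7+2 = 9 → No. (14, 11) → 14+11 = 25 → Yes.

No, Yes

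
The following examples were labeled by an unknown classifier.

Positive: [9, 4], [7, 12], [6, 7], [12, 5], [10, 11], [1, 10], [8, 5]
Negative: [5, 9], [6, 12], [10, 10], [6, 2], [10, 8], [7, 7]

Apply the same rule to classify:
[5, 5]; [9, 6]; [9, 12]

The distinguishing property — sum is odd — holds for all the 'Positive' cases and none of the 'Negative' cases.
[5, 5]: Negative (5+5 = 10). [9, 6]: Positive (9+6 = 15). [9, 12]: Positive (9+12 = 21).

Negative, Positive, Positive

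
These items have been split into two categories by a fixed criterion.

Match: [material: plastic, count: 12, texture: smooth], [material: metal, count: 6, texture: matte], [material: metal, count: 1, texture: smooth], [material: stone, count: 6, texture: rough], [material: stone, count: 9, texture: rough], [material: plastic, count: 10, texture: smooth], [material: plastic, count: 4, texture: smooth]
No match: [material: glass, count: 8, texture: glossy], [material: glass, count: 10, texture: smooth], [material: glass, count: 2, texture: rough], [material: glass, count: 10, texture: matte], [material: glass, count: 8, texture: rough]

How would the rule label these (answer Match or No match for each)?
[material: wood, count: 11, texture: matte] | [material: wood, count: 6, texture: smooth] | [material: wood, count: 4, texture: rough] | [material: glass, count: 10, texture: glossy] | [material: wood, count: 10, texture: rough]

Match, Match, Match, No match, Match

Looking at the examples, the only property every 'Match' case has and every 'No match' case lacks is: material is not glass.
[material: wood, count: 11, texture: matte]: Match (material is wood). [material: wood, count: 6, texture: smooth]: Match (material is wood). [material: wood, count: 4, texture: rough]: Match (material is wood). [material: glass, count: 10, texture: glossy]: No match (material is glass). [material: wood, count: 10, texture: rough]: Match (material is wood).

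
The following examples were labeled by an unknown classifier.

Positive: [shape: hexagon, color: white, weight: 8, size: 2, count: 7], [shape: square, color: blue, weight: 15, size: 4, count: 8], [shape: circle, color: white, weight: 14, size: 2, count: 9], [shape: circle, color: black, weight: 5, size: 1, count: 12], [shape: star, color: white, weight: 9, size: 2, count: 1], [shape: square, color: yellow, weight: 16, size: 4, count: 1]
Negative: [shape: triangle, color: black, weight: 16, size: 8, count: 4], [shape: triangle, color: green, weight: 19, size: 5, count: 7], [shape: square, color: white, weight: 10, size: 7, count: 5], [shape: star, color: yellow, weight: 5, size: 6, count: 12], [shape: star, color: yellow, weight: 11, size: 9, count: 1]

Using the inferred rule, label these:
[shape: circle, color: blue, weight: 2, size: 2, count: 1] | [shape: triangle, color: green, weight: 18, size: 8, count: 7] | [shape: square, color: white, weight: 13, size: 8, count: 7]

Positive, Negative, Negative

The distinguishing property — size ≤ 4 — holds for all the 'Positive' cases and none of the 'Negative' cases.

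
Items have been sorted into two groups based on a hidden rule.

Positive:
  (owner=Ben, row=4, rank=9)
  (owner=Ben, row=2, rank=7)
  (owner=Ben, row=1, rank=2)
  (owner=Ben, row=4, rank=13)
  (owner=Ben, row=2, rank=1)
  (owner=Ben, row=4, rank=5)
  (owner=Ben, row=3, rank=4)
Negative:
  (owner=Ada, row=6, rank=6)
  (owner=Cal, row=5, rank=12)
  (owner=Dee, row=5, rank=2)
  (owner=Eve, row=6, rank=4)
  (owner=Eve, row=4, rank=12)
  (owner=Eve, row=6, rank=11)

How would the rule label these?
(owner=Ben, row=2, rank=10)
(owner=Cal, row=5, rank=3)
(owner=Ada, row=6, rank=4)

The distinguishing property — owner is Ben — holds for all the 'Positive' cases and none of the 'Negative' cases.

Positive, Negative, Negative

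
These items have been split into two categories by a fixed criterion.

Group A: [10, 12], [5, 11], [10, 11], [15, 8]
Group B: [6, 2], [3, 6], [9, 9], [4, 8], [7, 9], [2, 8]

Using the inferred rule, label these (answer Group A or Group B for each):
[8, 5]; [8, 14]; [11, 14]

'Group A' ⟺ max ≥ 10.

Group B, Group A, Group A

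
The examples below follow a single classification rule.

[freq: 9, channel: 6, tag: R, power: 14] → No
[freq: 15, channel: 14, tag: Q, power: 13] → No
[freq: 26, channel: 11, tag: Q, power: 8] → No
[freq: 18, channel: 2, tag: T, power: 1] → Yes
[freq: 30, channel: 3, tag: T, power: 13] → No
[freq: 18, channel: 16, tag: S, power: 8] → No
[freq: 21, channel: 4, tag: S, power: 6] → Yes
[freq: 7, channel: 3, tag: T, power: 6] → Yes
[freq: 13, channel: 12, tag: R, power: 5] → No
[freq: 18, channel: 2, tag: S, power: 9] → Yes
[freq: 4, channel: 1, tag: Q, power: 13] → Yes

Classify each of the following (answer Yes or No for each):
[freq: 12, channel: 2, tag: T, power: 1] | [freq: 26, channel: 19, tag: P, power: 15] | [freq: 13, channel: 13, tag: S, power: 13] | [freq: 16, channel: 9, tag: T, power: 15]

Yes, No, No, No

The simplest hypothesis consistent with all the labels is: channel ≤ 4 AND freq ≤ 21.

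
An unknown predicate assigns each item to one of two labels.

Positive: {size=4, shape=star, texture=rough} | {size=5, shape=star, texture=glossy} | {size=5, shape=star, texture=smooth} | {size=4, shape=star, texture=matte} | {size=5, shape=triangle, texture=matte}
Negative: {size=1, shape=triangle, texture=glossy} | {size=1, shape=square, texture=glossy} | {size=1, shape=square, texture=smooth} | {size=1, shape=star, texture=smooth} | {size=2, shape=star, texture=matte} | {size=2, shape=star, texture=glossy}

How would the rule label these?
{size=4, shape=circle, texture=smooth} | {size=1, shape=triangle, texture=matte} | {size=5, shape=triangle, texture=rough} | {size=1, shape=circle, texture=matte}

Positive, Negative, Positive, Negative

All 'Positive' examples share one property — size ≥ 4 — and every 'Negative' example lacks it.
{size=4, shape=circle, texture=smooth} → size = 4 → Positive.
{size=1, shape=triangle, texture=matte} → size = 1 → Negative.
{size=5, shape=triangle, texture=rough} → size = 5 → Positive.
{size=1, shape=circle, texture=matte} → size = 1 → Negative.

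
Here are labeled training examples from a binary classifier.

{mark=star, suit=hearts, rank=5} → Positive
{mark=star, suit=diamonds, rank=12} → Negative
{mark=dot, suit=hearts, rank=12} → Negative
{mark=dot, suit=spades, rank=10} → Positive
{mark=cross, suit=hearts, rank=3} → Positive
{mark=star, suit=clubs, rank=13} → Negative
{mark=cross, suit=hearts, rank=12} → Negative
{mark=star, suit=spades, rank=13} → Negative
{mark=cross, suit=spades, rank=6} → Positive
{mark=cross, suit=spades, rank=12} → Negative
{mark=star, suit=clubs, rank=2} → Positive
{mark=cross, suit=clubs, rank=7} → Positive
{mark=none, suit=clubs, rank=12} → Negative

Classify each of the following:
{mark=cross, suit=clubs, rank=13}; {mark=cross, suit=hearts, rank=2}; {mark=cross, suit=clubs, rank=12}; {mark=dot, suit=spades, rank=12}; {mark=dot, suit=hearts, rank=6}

Rule: rank ≤ 10. This holds for each 'Positive' example and fails for each 'Negative' one.

Negative, Positive, Negative, Negative, Positive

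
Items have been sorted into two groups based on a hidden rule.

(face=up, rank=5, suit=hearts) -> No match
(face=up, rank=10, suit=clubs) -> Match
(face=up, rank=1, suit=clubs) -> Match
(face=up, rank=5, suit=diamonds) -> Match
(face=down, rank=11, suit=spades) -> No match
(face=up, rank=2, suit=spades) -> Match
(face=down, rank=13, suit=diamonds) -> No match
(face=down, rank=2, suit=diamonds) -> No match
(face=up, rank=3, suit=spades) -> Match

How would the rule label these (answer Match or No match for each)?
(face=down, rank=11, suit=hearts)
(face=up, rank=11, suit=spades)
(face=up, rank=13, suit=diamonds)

The pattern is that an item is 'Match' exactly when: suit is not hearts AND face is up.
(face=down, rank=11, suit=hearts) — suit is hearts, face is down, hence No match.
(face=up, rank=11, suit=spades) — suit is spades, face is up, hence Match.
(face=up, rank=13, suit=diamonds) — suit is diamonds, face is up, hence Match.

No match, Match, Match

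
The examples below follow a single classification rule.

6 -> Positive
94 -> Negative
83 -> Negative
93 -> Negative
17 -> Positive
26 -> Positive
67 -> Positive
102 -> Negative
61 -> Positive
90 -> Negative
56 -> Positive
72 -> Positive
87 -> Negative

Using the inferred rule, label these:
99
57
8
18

Negative, Positive, Positive, Positive

One predicate separates the groups cleanly: at most 72.
99: 99 > 72 — does not pass, so Negative.
57: 57 ≤ 72 — meets the rule, so Positive.
8: 8 ≤ 72 — meets the rule, so Positive.
18: 18 ≤ 72 — meets the rule, so Positive.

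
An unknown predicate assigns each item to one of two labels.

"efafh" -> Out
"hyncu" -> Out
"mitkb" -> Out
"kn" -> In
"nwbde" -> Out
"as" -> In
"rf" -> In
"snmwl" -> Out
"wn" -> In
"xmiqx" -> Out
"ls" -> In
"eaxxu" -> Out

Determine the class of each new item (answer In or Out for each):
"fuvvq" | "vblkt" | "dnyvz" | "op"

Out, Out, Out, In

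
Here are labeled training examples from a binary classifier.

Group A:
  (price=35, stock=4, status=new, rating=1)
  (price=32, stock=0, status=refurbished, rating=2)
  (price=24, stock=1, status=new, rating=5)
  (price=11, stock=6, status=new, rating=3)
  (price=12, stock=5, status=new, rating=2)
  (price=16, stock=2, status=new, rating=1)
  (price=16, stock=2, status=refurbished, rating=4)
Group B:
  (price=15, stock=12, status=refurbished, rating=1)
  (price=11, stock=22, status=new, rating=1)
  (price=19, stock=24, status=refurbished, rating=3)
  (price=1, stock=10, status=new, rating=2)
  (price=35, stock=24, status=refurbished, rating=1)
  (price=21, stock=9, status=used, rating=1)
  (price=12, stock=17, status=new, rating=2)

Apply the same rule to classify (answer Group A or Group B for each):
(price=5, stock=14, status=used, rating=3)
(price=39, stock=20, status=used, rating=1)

The pattern is that an item is 'Group A' exactly when: stock ≤ 6.
(price=5, stock=14, status=used, rating=3): stock = 14 — doesn't match, so Group B. (price=39, stock=20, status=used, rating=1): stock = 20 — doesn't match, so Group B.

Group B, Group B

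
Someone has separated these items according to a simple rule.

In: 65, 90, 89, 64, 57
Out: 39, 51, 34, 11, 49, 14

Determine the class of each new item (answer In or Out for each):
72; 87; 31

In, In, Out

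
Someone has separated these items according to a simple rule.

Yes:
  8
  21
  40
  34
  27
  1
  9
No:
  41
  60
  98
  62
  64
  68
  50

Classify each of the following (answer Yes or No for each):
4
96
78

Every 'Yes' example satisfies: at most 40. None of the 'No' examples do.

Yes, No, No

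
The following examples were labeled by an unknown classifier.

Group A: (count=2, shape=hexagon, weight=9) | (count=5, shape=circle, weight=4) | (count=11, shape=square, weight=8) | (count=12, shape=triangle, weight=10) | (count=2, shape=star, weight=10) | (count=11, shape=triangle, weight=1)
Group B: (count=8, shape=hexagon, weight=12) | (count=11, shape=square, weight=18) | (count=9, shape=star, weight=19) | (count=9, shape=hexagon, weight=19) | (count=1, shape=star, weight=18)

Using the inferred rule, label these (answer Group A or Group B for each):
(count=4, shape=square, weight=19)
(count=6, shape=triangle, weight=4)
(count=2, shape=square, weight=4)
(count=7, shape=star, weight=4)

Group B, Group A, Group A, Group A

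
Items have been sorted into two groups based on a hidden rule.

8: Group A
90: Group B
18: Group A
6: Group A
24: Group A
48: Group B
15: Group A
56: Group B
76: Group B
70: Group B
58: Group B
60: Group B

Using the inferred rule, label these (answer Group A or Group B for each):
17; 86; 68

Every 'Group A' example satisfies: at most 24. None of the 'Group B' examples do.
17: 17 ≤ 24 — satisfies this, so Group A.
86: 86 > 24 — does not satisfy this, so Group B.
68: 68 > 24 — does not satisfy this, so Group B.

Group A, Group B, Group B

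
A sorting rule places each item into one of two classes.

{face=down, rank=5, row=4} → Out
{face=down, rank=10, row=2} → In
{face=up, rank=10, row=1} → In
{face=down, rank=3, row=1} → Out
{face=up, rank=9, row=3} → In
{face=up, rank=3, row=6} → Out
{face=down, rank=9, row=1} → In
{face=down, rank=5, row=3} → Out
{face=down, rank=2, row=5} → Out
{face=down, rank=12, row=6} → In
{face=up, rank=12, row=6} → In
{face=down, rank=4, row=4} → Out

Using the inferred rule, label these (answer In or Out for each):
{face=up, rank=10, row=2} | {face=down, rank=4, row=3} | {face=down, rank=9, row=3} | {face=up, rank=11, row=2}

In, Out, In, In

The classifier is using: rank ≥ 9.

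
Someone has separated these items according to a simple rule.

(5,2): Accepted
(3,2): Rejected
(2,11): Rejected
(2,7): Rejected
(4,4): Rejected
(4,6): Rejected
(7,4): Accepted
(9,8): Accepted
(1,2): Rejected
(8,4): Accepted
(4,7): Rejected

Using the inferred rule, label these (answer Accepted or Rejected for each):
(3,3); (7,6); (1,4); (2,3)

Rejected, Accepted, Rejected, Rejected

'Accepted' ⟺ first ≥ 5.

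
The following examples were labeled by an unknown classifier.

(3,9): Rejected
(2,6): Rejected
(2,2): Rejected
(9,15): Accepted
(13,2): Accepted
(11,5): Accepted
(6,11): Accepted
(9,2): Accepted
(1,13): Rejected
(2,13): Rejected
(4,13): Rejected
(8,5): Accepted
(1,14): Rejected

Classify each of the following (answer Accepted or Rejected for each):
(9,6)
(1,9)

Every 'Accepted' example satisfies: first ≥ 5. None of the 'Rejected' examples do.
Accepted: (9,6), since first 9. Rejected: (1,9), since first 1.

Accepted, Rejected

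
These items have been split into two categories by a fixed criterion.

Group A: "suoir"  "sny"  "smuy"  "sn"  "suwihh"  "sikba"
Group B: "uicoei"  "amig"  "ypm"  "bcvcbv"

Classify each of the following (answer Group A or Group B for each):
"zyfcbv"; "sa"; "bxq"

Group B, Group A, Group B

The rule appears to be: contains 's'.
"zyfcbv": no 's', doesn't qualify → Group B.
"sa": has 's', fits → Group A.
"bxq": no 's', doesn't qualify → Group B.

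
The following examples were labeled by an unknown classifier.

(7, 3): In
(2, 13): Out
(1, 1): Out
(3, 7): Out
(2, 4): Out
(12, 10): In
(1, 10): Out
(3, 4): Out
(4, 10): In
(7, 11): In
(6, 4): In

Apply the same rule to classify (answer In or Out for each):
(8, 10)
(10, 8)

In, In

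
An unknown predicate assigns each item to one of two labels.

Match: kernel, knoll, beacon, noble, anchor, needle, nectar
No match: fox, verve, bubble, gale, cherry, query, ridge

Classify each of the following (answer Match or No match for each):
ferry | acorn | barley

No match, Match, No match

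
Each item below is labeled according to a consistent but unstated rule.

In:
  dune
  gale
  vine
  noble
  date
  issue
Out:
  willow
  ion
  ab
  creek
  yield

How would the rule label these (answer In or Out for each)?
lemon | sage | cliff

The pattern is that an item is 'In' exactly when: ends with 'e'.
lemon: ends with 'n', fails this test → Out. sage: ends with 'e', checks out → In. cliff: ends with 'f', fails this test → Out.

Out, In, Out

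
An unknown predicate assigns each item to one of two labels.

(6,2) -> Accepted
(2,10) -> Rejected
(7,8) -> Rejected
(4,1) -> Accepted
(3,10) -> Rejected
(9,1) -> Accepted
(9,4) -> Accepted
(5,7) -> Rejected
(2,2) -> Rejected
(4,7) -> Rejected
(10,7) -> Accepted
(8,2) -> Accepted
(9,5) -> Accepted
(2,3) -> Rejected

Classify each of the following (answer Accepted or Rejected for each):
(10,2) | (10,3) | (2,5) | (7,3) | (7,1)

All 'Accepted' examples share one property — first > second — and every 'Rejected' example lacks it.

Accepted, Accepted, Rejected, Accepted, Accepted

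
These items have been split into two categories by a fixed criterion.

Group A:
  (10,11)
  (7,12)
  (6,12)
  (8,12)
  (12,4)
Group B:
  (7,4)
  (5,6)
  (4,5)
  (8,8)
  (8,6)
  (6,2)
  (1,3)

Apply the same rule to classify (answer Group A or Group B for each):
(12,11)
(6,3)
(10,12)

Group A, Group B, Group A

The common property of the 'Group A' items is: max ≥ 10. No 'Group B' item has it.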